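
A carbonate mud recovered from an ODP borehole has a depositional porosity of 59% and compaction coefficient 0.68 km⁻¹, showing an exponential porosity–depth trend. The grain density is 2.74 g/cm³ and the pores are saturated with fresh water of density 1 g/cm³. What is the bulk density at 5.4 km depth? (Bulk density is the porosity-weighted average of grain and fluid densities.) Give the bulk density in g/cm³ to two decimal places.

Porosity at depth: phi = 0.59·exp(−0.68×5.4) = 0.59×0.0254 = 0.0150
Bulk density: ρ_b = (1−phi)ρ_g + phi·ρ_f = 0.9850×2.74 + 0.0150×1
       = 2.699 + 0.015 = 2.714 g/cm³

2.71 g/cm³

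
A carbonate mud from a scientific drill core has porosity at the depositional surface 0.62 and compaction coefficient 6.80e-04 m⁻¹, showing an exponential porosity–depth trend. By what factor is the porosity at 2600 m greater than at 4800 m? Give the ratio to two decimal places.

Working in km (1 km = 1000 m; c in km⁻¹ = c in m⁻¹ × 1000):
n(z₁)/n(z₂) = e^(−c·z₁)/e^(−c·z₂) = e^{c(z₂−z₁)}
= exp(0.68 × 2.2) = exp(1.496) = 4.4638

4.46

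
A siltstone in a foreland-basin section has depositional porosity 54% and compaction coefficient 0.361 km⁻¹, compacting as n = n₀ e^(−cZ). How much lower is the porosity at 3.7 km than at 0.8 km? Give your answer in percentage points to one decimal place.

n(0.8) = 0.54·e^(−0.361×0.8) = 0.4045
n(3.7) = 0.54·e^(−0.361×3.7) = 0.1420
Δn = 0.4045 − 0.1420 = 0.2625

26.3 percentage points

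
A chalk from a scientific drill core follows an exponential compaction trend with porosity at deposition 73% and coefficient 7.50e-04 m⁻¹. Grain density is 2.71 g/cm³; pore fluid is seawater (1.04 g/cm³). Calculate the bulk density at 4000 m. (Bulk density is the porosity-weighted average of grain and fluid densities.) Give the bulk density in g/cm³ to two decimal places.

Working in km (1 km = 1000 m; k in km⁻¹ = k in m⁻¹ × 1000):
Porosity at depth: phi = 0.73·exp(−0.75×4) = 0.73×0.0498 = 0.0363
Bulk density: ρ_b = (1−phi)ρ_g + phi·ρ_f = 0.9637×2.71 + 0.0363×1.04
       = 2.612 + 0.038 = 2.649 g/cm³

2.65 g/cm³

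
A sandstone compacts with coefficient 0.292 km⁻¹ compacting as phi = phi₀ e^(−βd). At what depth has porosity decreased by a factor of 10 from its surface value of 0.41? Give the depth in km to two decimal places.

phi/phi₀ = 1/10 ⇒ exp(−β·d) = 1/10 ⇒ d = ln(10) / β
d = 2.3026 / 0.292 = 7.886 km

7.89 km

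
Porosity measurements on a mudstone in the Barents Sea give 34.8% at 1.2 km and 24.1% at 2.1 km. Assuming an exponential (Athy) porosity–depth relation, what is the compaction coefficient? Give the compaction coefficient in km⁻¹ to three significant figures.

Athy: n(d) = n₀ e^(−kd) ⇒ n₁/n₂ = e^{k(d₂−d₁)} ⇒ k = ln(n₁/n₂)/(d₂−d₁)
k = ln(0.348/0.241) / (2.1 − 1.2) = ln(1.444) / 0.9 = 0.3674 / 0.9 = 0.4082 km⁻¹

0.408 km⁻¹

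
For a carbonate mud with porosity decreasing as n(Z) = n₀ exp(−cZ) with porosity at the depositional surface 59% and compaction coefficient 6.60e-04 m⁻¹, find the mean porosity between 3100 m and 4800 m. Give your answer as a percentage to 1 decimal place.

4.6%

Working in km (1 km = 1000 m; c in km⁻¹ = c in m⁻¹ × 1000):
⟨n⟩ = (1/(Z₂−Z₁)) ∫ n₀ e^(−cZ) dZ = n₀·(e^(−c·Z₁) − e^(−c·Z₂)) / (c·(Z₂−Z₁))
e^(−0.66×3.1) = 0.1293; e^(−0.66×4.8) = 0.0421
⟨n⟩ = 0.59 × (0.1293 − 0.0421) / (0.66 × 1.7) = 0.59 × 0.0777 = 0.0458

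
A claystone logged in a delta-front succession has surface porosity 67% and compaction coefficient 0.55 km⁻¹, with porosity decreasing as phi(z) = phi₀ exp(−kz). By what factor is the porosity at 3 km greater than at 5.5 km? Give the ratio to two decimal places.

phi(z₁)/phi(z₂) = e^(−k·z₁)/e^(−k·z₂) = e^{k(z₂−z₁)}
= exp(0.55 × 2.5) = exp(1.375) = 3.9551

3.96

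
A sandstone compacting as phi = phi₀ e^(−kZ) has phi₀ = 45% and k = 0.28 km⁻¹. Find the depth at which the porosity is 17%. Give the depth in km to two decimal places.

3.48 km

Invert Athy's law: Z = ln(phi₀/phi) / k
Z = ln(0.45/0.17) / 0.28 = ln(2.647) / 0.28 = 0.9734 / 0.28 = 3.477 km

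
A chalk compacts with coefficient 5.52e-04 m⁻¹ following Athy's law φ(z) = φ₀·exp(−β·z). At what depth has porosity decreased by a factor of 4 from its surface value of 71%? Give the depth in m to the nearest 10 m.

2510 m

Working in km (1 km = 1000 m; β in km⁻¹ = β in m⁻¹ × 1000):
φ/φ₀ = 1/4 ⇒ exp(−β·z) = 1/4 ⇒ z = ln(4) / β
z = 1.3863 / 0.552 = 2.511 km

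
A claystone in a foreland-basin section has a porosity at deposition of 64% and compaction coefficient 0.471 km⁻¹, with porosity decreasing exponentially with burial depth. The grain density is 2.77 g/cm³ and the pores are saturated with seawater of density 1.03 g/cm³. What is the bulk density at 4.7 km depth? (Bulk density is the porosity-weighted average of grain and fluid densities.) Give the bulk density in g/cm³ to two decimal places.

Porosity at depth: n = 0.64·exp(−0.471×4.7) = 0.64×0.1093 = 0.0699
Bulk density: ρ_b = (1−n)ρ_g + n·ρ_f = 0.9301×2.77 + 0.0699×1.03
       = 2.576 + 0.072 = 2.648 g/cm³

2.65 g/cm³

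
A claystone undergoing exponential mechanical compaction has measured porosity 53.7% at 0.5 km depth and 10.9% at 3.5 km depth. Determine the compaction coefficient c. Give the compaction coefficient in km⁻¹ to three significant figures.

0.532 km⁻¹

Athy: φ(Z) = φ₀ e^(−cZ) ⇒ φ₁/φ₂ = e^{c(Z₂−Z₁)} ⇒ c = ln(φ₁/φ₂)/(Z₂−Z₁)
c = ln(0.537/0.109) / (3.5 − 0.5) = ln(4.927) / 3 = 1.5947 / 3 = 0.5316 km⁻¹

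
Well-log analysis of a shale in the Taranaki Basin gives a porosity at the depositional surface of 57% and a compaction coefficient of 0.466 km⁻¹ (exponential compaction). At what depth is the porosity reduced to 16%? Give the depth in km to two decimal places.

Invert Athy's law: d = ln(n₀/n) / c
d = ln(0.57/0.16) / 0.466 = ln(3.562) / 0.466 = 1.2705 / 0.466 = 2.726 km

2.73 km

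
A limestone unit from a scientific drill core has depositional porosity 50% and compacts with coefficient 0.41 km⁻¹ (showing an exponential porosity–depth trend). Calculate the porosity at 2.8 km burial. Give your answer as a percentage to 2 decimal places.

15.86%

phi = phi₀·exp(−β·Z) = 0.5 × exp(−0.41 × 2.8) = 0.5 × exp(−1.148)
  = 0.5 × 0.3173 = 0.1586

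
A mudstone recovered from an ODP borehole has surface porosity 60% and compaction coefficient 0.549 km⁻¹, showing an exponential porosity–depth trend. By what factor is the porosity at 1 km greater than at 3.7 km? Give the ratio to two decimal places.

n(z₁)/n(z₂) = e^(−β·z₁)/e^(−β·z₂) = e^{β(z₂−z₁)}
= exp(0.549 × 2.7) = exp(1.482) = 4.4031

4.40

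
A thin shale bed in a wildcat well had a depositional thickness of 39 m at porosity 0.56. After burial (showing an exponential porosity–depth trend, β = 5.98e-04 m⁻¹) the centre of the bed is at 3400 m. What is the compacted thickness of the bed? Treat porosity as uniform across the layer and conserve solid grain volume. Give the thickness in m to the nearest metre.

Working in km (1 km = 1000 m; β in km⁻¹ = β in m⁻¹ × 1000):
Porosity at 3.4 km: n = 0.56·exp(−0.598×3.4) = 0.0733
Solid-volume conservation: h(1−n) = h₀(1−n₀) ⇒ h = h₀·(1−n₀)/(1−n)
h = 0.039 × (1 − 0.56)/(1 − 0.0733) = 0.039 × 0.4748 = 0.0185 km

19 m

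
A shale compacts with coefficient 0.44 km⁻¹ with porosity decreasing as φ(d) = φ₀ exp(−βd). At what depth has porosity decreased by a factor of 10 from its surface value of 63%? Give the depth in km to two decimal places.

5.23 km

φ/φ₀ = 1/10 ⇒ exp(−β·d) = 1/10 ⇒ d = ln(10) / β
d = 2.3026 / 0.44 = 5.233 km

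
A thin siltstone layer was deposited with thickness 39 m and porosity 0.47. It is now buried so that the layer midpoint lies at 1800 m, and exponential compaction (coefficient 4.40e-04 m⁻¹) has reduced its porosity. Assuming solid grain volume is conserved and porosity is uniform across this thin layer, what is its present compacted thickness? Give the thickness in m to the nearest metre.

26 m

Working in km (1 km = 1000 m; c in km⁻¹ = c in m⁻¹ × 1000):
Porosity at 1.8 km: phi = 0.47·exp(−0.44×1.8) = 0.2129
Solid-volume conservation: h(1−phi) = h₀(1−phi₀) ⇒ h = h₀·(1−phi₀)/(1−phi)
h = 0.039 × (1 − 0.47)/(1 − 0.2129) = 0.039 × 0.6733 = 0.0263 km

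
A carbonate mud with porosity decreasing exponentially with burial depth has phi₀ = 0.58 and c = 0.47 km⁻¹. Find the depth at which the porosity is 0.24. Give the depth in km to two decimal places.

1.88 km

Invert Athy's law: d = ln(phi₀/phi) / c
d = ln(0.58/0.24) / 0.47 = ln(2.417) / 0.47 = 0.8824 / 0.47 = 1.877 km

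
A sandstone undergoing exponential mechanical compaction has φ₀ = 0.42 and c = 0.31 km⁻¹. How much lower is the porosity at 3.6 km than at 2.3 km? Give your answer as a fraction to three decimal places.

φ(2.3) = 0.42·e^(−0.31×2.3) = 0.2059
φ(3.6) = 0.42·e^(−0.31×3.6) = 0.1376
Δφ = 0.2059 − 0.1376 = 0.0683

0.068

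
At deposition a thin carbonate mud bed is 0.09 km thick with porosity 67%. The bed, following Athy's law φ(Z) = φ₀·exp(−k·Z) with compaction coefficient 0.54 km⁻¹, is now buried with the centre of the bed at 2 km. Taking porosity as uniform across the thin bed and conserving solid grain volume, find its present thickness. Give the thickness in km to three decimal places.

Porosity at 2 km: φ = 0.67·exp(−0.54×2) = 0.2275
Solid-volume conservation: h(1−φ) = h₀(1−φ₀) ⇒ h = h₀·(1−φ₀)/(1−φ)
h = 0.09 × (1 − 0.67)/(1 − 0.2275) = 0.09 × 0.4272 = 0.0384 km

0.038 km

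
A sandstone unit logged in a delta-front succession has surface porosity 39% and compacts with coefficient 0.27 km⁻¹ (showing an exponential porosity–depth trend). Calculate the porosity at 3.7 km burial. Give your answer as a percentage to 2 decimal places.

n = n₀·exp(−c·z) = 0.39 × exp(−0.27 × 3.7) = 0.39 × exp(−0.999)
  = 0.39 × 0.3682 = 0.1436

14.36%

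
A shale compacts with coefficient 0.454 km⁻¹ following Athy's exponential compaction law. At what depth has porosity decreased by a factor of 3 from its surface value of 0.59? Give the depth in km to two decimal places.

phi/phi₀ = 1/3 ⇒ exp(−c·Z) = 1/3 ⇒ Z = ln(3) / c
Z = 1.0986 / 0.454 = 2.420 km

2.42 km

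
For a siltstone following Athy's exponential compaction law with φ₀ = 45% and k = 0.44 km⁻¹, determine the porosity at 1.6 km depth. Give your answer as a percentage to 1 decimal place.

φ = φ₀·exp(−k·d) = 0.45 × exp(−0.44 × 1.6) = 0.45 × exp(−0.704)
  = 0.45 × 0.4946 = 0.2226

22.3%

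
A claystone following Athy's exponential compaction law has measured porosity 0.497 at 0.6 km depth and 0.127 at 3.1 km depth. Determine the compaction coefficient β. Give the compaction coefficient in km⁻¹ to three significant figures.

0.546 km⁻¹

Athy: phi(z) = phi₀ e^(−βz) ⇒ phi₁/phi₂ = e^{β(z₂−z₁)} ⇒ β = ln(phi₁/phi₂)/(z₂−z₁)
β = ln(0.497/0.127) / (3.1 − 0.6) = ln(3.913) / 2.5 = 1.3644 / 2.5 = 0.5458 km⁻¹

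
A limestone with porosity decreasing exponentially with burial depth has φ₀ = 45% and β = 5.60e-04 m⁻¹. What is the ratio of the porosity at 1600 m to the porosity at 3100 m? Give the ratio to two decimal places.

Working in km (1 km = 1000 m; β in km⁻¹ = β in m⁻¹ × 1000):
φ(z₁)/φ(z₂) = e^(−β·z₁)/e^(−β·z₂) = e^{β(z₂−z₁)}
= exp(0.56 × 1.5) = exp(0.84) = 2.3164

2.32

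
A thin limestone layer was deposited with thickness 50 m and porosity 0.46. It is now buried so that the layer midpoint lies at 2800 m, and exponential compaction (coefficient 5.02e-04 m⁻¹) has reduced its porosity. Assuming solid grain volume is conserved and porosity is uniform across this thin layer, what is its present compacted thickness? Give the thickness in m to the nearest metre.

Working in km (1 km = 1000 m; β in km⁻¹ = β in m⁻¹ × 1000):
Porosity at 2.8 km: φ = 0.46·exp(−0.502×2.8) = 0.1128
Solid-volume conservation: h(1−φ) = h₀(1−φ₀) ⇒ h = h₀·(1−φ₀)/(1−φ)
h = 0.05 × (1 − 0.46)/(1 − 0.1128) = 0.05 × 0.6087 = 0.0304 km

30 m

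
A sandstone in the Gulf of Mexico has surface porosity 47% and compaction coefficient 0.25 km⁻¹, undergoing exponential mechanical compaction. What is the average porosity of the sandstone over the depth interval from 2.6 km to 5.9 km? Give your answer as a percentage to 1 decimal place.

⟨n⟩ = (1/(z₂−z₁)) ∫ n₀ e^(−βz) dz = n₀·(e^(−β·z₁) − e^(−β·z₂)) / (β·(z₂−z₁))
e^(−0.25×2.6) = 0.5220; e^(−0.25×5.9) = 0.2288
⟨n⟩ = 0.47 × (0.5220 − 0.2288) / (0.25 × 3.3) = 0.47 × 0.3555 = 0.1671

16.7%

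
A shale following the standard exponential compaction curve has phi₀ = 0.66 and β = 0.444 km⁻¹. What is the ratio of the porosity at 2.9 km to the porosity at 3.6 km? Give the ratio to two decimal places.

phi(z₁)/phi(z₂) = e^(−β·z₁)/e^(−β·z₂) = e^{β(z₂−z₁)}
= exp(0.444 × 0.7) = exp(0.3108) = 1.3645

1.36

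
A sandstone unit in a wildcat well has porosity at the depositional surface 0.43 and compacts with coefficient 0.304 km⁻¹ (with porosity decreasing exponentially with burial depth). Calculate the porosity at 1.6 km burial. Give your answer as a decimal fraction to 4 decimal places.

0.2644

n = n₀·exp(−c·Z) = 0.43 × exp(−0.304 × 1.6) = 0.43 × exp(−0.4864)
  = 0.43 × 0.6148 = 0.2644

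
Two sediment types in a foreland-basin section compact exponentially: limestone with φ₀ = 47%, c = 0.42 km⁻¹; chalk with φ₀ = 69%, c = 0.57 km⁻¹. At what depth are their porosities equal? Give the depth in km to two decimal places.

Set φ₀ₐ e^(−cₐd) = φ₀ᵦ e^(−cᵦd) ⇒ ln(φ₀ₐ/φ₀ᵦ) = (cₐ − cᵦ)·d
d = ln(0.47/0.69) / (0.42 − 0.57) = -0.3840 / -0.15 = 2.560 km

2.56 km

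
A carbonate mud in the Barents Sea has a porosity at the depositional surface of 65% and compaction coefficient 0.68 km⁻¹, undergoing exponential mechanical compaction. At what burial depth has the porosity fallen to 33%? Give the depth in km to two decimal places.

Invert Athy's law: z = ln(phi₀/phi) / k
z = ln(0.65/0.33) / 0.68 = ln(1.97) / 0.68 = 0.6779 / 0.68 = 0.997 km

1.00 km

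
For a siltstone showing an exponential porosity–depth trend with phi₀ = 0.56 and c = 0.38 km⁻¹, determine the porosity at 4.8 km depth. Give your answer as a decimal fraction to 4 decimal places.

phi = phi₀·exp(−c·z) = 0.56 × exp(−0.38 × 4.8) = 0.56 × exp(−1.824)
  = 0.56 × 0.1614 = 0.0904

0.0904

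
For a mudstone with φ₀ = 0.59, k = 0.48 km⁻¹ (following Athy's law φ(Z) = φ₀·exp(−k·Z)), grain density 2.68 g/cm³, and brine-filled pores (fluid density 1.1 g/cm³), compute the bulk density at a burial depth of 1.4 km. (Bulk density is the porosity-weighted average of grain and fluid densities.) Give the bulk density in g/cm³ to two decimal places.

Porosity at depth: φ = 0.59·exp(−0.48×1.4) = 0.59×0.5107 = 0.3013
Bulk density: ρ_b = (1−φ)ρ_g + φ·ρ_f = 0.6987×2.68 + 0.3013×1.1
       = 1.873 + 0.331 = 2.204 g/cm³

2.20 g/cm³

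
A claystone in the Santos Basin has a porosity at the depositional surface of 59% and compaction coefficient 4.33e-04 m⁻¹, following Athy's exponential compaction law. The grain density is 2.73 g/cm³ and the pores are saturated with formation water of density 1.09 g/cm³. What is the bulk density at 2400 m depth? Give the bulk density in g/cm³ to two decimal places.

Working in km (1 km = 1000 m; β in km⁻¹ = β in m⁻¹ × 1000):
Porosity at depth: phi = 0.59·exp(−0.433×2.4) = 0.59×0.3537 = 0.2087
Bulk density: ρ_b = (1−phi)ρ_g + phi·ρ_f = 0.7913×2.73 + 0.2087×1.09
       = 2.160 + 0.227 = 2.388 g/cm³

2.39 g/cm³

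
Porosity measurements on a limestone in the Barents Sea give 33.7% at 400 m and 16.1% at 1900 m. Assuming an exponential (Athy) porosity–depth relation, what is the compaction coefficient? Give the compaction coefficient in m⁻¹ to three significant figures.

0.000492 m⁻¹

Working in km (1 km = 1000 m; β in km⁻¹ = β in m⁻¹ × 1000):
Athy: n(z) = n₀ e^(−βz) ⇒ n₁/n₂ = e^{β(z₂−z₁)} ⇒ β = ln(n₁/n₂)/(z₂−z₁)
β = ln(0.337/0.161) / (1.9 − 0.4) = ln(2.093) / 1.5 = 0.7387 / 1.5 = 0.4925 km⁻¹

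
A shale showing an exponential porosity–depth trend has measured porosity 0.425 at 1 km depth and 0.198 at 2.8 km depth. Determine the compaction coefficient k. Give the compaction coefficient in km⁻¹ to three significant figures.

0.424 km⁻¹

Athy: phi(d) = phi₀ e^(−kd) ⇒ phi₁/phi₂ = e^{k(d₂−d₁)} ⇒ k = ln(phi₁/phi₂)/(d₂−d₁)
k = ln(0.425/0.198) / (2.8 − 1) = ln(2.146) / 1.8 = 0.7638 / 1.8 = 0.4243 km⁻¹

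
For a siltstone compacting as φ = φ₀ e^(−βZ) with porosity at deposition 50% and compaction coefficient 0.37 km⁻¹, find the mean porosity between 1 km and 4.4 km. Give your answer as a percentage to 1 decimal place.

19.7%

⟨φ⟩ = (1/(Z₂−Z₁)) ∫ φ₀ e^(−βZ) dZ = φ₀·(e^(−β·Z₁) − e^(−β·Z₂)) / (β·(Z₂−Z₁))
e^(−0.37×1) = 0.6907; e^(−0.37×4.4) = 0.1963
⟨φ⟩ = 0.5 × (0.6907 − 0.1963) / (0.37 × 3.4) = 0.5 × 0.3930 = 0.1965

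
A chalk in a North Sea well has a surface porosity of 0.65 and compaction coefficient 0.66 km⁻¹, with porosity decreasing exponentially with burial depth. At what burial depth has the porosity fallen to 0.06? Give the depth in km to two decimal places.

Invert Athy's law: Z = ln(n₀/n) / c
Z = ln(0.65/0.06) / 0.66 = ln(10.83) / 0.66 = 2.3826 / 0.66 = 3.610 km

3.61 km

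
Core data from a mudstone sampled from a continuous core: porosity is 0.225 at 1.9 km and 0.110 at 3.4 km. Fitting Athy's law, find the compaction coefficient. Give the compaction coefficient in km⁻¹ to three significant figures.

0.477 km⁻¹

Athy: φ(z) = φ₀ e^(−kz) ⇒ φ₁/φ₂ = e^{k(z₂−z₁)} ⇒ k = ln(φ₁/φ₂)/(z₂−z₁)
k = ln(0.225/0.11) / (3.4 − 1.9) = ln(2.045) / 1.5 = 0.7156 / 1.5 = 0.4771 km⁻¹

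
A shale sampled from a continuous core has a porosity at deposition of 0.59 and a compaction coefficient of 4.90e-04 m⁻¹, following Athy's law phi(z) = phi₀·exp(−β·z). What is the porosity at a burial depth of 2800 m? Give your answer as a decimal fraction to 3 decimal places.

Working in km (1 km = 1000 m; β in km⁻¹ = β in m⁻¹ × 1000):
phi = phi₀·exp(−β·z) = 0.59 × exp(−0.49 × 2.8) = 0.59 × exp(−1.372)
  = 0.59 × 0.2536 = 0.1496

0.150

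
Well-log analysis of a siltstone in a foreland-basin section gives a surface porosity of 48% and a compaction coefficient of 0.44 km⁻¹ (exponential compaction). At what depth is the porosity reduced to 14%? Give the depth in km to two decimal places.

Invert Athy's law: Z = ln(n₀/n) / k
Z = ln(0.48/0.14) / 0.44 = ln(3.429) / 0.44 = 1.2321 / 0.44 = 2.800 km

2.80 km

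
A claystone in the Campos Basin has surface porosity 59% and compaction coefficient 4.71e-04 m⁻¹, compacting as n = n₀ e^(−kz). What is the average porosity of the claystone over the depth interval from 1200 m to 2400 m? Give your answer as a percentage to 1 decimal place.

Working in km (1 km = 1000 m; k in km⁻¹ = k in m⁻¹ × 1000):
⟨n⟩ = (1/(z₂−z₁)) ∫ n₀ e^(−kz) dz = n₀·(e^(−k·z₁) − e^(−k·z₂)) / (k·(z₂−z₁))
e^(−0.471×1.2) = 0.5682; e^(−0.471×2.4) = 0.3229
⟨n⟩ = 0.59 × (0.5682 − 0.3229) / (0.471 × 1.2) = 0.59 × 0.4341 = 0.2561

25.6%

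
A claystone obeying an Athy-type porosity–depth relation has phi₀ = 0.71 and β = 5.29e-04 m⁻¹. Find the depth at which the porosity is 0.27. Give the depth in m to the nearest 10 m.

1830 m

Working in km (1 km = 1000 m; β in km⁻¹ = β in m⁻¹ × 1000):
Invert Athy's law: Z = ln(phi₀/phi) / β
Z = ln(0.71/0.27) / 0.529 = ln(2.63) / 0.529 = 0.9668 / 0.529 = 1.828 km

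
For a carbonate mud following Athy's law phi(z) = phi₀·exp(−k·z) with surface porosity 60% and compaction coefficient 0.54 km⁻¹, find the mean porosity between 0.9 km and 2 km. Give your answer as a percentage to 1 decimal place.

27.8%

⟨phi⟩ = (1/(z₂−z₁)) ∫ phi₀ e^(−kz) dz = phi₀·(e^(−k·z₁) − e^(−k·z₂)) / (k·(z₂−z₁))
e^(−0.54×0.9) = 0.6151; e^(−0.54×2) = 0.3396
⟨phi⟩ = 0.6 × (0.6151 − 0.3396) / (0.54 × 1.1) = 0.6 × 0.4638 = 0.2783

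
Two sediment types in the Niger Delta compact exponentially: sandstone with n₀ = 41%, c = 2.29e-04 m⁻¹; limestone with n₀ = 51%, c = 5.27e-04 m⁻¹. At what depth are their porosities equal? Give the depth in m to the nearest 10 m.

730 m

Working in km (1 km = 1000 m; c in km⁻¹ = c in m⁻¹ × 1000):
Set n₀ₐ e^(−cₐd) = n₀ᵦ e^(−cᵦd) ⇒ ln(n₀ₐ/n₀ᵦ) = (cₐ − cᵦ)·d
d = ln(0.41/0.51) / (0.229 − 0.527) = -0.2183 / -0.298 = 0.732 km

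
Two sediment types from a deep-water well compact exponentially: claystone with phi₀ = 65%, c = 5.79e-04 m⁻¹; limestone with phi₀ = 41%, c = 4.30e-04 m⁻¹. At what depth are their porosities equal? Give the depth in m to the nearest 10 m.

3090 m

Working in km (1 km = 1000 m; c in km⁻¹ = c in m⁻¹ × 1000):
Set phi₀ₐ e^(−cₐd) = phi₀ᵦ e^(−cᵦd) ⇒ ln(phi₀ₐ/phi₀ᵦ) = (cₐ − cᵦ)·d
d = ln(0.65/0.41) / (0.579 − 0.43) = 0.4608 / 0.149 = 3.093 km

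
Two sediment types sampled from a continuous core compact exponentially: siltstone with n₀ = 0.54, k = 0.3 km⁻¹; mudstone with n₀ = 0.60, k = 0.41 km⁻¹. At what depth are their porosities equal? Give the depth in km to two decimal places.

0.96 km

Set n₀ₐ e^(−kₐZ) = n₀ᵦ e^(−kᵦZ) ⇒ ln(n₀ₐ/n₀ᵦ) = (kₐ − kᵦ)·Z
Z = ln(0.54/0.6) / (0.3 − 0.41) = -0.1054 / -0.11 = 0.958 km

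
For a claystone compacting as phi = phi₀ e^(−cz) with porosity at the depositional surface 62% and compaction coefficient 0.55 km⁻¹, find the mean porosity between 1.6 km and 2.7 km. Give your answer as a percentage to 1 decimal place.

⟨phi⟩ = (1/(z₂−z₁)) ∫ phi₀ e^(−cz) dz = phi₀·(e^(−c·z₁) − e^(−c·z₂)) / (c·(z₂−z₁))
e^(−0.55×1.6) = 0.4148; e^(−0.55×2.7) = 0.2265
⟨phi⟩ = 0.62 × (0.4148 − 0.2265) / (0.55 × 1.1) = 0.62 × 0.3112 = 0.1929

19.3%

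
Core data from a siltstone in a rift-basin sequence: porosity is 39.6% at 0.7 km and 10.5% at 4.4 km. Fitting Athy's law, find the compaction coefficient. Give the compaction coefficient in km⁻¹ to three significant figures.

0.359 km⁻¹

Athy: phi(z) = phi₀ e^(−cz) ⇒ phi₁/phi₂ = e^{c(z₂−z₁)} ⇒ c = ln(phi₁/phi₂)/(z₂−z₁)
c = ln(0.396/0.105) / (4.4 − 0.7) = ln(3.771) / 3.7 = 1.3275 / 3.7 = 0.3588 km⁻¹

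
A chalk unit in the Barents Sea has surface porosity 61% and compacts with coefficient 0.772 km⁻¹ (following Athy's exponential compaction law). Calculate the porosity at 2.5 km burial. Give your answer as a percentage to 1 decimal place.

n = n₀·exp(−c·d) = 0.61 × exp(−0.772 × 2.5) = 0.61 × exp(−1.93)
  = 0.61 × 0.1451 = 0.0885

8.9%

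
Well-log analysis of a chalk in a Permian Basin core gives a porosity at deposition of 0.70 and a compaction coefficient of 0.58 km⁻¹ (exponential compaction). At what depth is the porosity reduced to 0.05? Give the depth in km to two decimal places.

4.55 km

Invert Athy's law: Z = ln(φ₀/φ) / k
Z = ln(0.7/0.05) / 0.58 = ln(14) / 0.58 = 2.6391 / 0.58 = 4.550 km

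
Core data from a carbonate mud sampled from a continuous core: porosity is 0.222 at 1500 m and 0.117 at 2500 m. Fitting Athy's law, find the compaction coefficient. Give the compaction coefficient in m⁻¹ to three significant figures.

0.000641 m⁻¹

Working in km (1 km = 1000 m; c in km⁻¹ = c in m⁻¹ × 1000):
Athy: n(z) = n₀ e^(−cz) ⇒ n₁/n₂ = e^{c(z₂−z₁)} ⇒ c = ln(n₁/n₂)/(z₂−z₁)
c = ln(0.222/0.117) / (2.5 − 1.5) = ln(1.897) / 1 = 0.6405 / 1 = 0.6405 km⁻¹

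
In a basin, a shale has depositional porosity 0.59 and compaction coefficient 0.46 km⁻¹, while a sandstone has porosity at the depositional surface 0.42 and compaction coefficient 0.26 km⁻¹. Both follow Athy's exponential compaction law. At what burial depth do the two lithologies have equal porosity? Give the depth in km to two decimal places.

Set φ₀ₐ e^(−cₐd) = φ₀ᵦ e^(−cᵦd) ⇒ ln(φ₀ₐ/φ₀ᵦ) = (cₐ − cᵦ)·d
d = ln(0.59/0.42) / (0.46 − 0.26) = 0.3399 / 0.2 = 1.699 km

1.70 km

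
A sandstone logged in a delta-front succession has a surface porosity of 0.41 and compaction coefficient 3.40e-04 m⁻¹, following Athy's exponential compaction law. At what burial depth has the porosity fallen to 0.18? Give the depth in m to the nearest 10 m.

Working in km (1 km = 1000 m; β in km⁻¹ = β in m⁻¹ × 1000):
Invert Athy's law: Z = ln(phi₀/phi) / β
Z = ln(0.41/0.18) / 0.34 = ln(2.278) / 0.34 = 0.8232 / 0.34 = 2.421 km

2420 m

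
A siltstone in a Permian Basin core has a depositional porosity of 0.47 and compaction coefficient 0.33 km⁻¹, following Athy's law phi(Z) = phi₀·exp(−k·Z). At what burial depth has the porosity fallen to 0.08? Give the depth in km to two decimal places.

5.37 km

Invert Athy's law: Z = ln(phi₀/phi) / k
Z = ln(0.47/0.08) / 0.33 = ln(5.875) / 0.33 = 1.7707 / 0.33 = 5.366 km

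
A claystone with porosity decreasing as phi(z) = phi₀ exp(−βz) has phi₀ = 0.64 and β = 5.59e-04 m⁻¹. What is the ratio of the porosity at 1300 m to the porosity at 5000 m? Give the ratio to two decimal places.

7.91

Working in km (1 km = 1000 m; β in km⁻¹ = β in m⁻¹ × 1000):
phi(z₁)/phi(z₂) = e^(−β·z₁)/e^(−β·z₂) = e^{β(z₂−z₁)}
= exp(0.559 × 3.7) = exp(2.068) = 7.9114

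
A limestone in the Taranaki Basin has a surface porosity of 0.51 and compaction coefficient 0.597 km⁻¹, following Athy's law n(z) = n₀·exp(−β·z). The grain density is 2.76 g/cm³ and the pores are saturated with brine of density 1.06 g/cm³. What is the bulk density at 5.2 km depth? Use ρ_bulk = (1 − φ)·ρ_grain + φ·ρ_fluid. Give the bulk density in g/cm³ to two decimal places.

2.72 g/cm³

Porosity at depth: n = 0.51·exp(−0.597×5.2) = 0.51×0.0449 = 0.0229
Bulk density: ρ_b = (1−n)ρ_g + n·ρ_f = 0.9771×2.76 + 0.0229×1.06
       = 2.697 + 0.024 = 2.721 g/cm³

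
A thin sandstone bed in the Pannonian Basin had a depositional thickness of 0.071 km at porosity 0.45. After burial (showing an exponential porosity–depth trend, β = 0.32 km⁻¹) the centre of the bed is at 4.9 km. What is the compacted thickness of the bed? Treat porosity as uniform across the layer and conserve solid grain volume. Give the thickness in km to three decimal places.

Porosity at 4.9 km: φ = 0.45·exp(−0.32×4.9) = 0.0938
Solid-volume conservation: h(1−φ) = h₀(1−φ₀) ⇒ h = h₀·(1−φ₀)/(1−φ)
h = 0.071 × (1 − 0.45)/(1 − 0.0938) = 0.071 × 0.6069 = 0.0431 km

0.043 km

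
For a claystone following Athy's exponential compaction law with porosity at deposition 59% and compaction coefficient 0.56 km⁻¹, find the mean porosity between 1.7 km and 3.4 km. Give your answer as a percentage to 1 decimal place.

14.7%

⟨φ⟩ = (1/(Z₂−Z₁)) ∫ φ₀ e^(−kZ) dZ = φ₀·(e^(−k·Z₁) − e^(−k·Z₂)) / (k·(Z₂−Z₁))
e^(−0.56×1.7) = 0.3860; e^(−0.56×3.4) = 0.1490
⟨φ⟩ = 0.59 × (0.3860 − 0.1490) / (0.56 × 1.7) = 0.59 × 0.2489 = 0.1469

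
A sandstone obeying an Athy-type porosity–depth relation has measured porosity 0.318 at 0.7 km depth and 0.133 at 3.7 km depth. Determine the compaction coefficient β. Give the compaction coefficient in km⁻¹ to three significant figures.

Athy: n(Z) = n₀ e^(−βZ) ⇒ n₁/n₂ = e^{β(Z₂−Z₁)} ⇒ β = ln(n₁/n₂)/(Z₂−Z₁)
β = ln(0.318/0.133) / (3.7 − 0.7) = ln(2.391) / 3 = 0.8717 / 3 = 0.2906 km⁻¹

0.291 km⁻¹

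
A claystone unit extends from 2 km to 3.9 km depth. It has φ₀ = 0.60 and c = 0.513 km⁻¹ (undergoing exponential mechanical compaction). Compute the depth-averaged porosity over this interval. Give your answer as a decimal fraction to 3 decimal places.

0.137

⟨φ⟩ = (1/(d₂−d₁)) ∫ φ₀ e^(−cd) dd = φ₀·(e^(−c·d₁) − e^(−c·d₂)) / (c·(d₂−d₁))
e^(−0.513×2) = 0.3584; e^(−0.513×3.9) = 0.1352
⟨φ⟩ = 0.6 × (0.3584 − 0.1352) / (0.513 × 1.9) = 0.6 × 0.2290 = 0.1374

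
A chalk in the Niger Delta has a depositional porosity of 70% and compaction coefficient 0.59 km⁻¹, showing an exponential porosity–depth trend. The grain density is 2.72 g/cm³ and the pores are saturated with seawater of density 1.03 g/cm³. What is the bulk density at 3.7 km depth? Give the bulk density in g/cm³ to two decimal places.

Porosity at depth: phi = 0.7·exp(−0.59×3.7) = 0.7×0.1127 = 0.0789
Bulk density: ρ_b = (1−phi)ρ_g + phi·ρ_f = 0.9211×2.72 + 0.0789×1.03
       = 2.505 + 0.081 = 2.587 g/cm³

2.59 g/cm³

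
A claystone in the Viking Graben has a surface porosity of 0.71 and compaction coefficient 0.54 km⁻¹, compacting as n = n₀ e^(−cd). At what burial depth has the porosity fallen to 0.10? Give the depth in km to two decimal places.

3.63 km

Invert Athy's law: d = ln(n₀/n) / c
d = ln(0.71/0.1) / 0.54 = ln(7.1) / 0.54 = 1.9601 / 0.54 = 3.630 km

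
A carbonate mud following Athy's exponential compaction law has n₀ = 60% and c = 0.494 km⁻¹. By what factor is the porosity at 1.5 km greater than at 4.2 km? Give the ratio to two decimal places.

n(Z₁)/n(Z₂) = e^(−c·Z₁)/e^(−c·Z₂) = e^{c(Z₂−Z₁)}
= exp(0.494 × 2.7) = exp(1.334) = 3.7954

3.80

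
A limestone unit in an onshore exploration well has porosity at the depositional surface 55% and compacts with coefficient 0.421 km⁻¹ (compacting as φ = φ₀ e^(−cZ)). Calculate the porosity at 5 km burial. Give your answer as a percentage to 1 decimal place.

6.7%

φ = φ₀·exp(−c·Z) = 0.55 × exp(−0.421 × 5) = 0.55 × exp(−2.105)
  = 0.55 × 0.1218 = 0.0670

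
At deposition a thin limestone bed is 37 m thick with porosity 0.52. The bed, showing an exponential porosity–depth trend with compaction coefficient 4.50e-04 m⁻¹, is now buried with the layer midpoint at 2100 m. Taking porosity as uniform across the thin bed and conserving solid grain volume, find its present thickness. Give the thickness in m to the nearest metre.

22 m

Working in km (1 km = 1000 m; β in km⁻¹ = β in m⁻¹ × 1000):
Porosity at 2.1 km: φ = 0.52·exp(−0.45×2.1) = 0.2021
Solid-volume conservation: h(1−φ) = h₀(1−φ₀) ⇒ h = h₀·(1−φ₀)/(1−φ)
h = 0.037 × (1 − 0.52)/(1 − 0.2021) = 0.037 × 0.6016 = 0.0223 km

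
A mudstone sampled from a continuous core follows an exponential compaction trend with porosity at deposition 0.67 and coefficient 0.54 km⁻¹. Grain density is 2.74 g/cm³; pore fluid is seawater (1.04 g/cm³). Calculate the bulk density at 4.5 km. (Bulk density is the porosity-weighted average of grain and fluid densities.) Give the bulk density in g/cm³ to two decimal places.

Porosity at depth: φ = 0.67·exp(−0.54×4.5) = 0.67×0.0880 = 0.0590
Bulk density: ρ_b = (1−φ)ρ_g + φ·ρ_f = 0.9410×2.74 + 0.0590×1.04
       = 2.578 + 0.061 = 2.640 g/cm³

2.64 g/cm³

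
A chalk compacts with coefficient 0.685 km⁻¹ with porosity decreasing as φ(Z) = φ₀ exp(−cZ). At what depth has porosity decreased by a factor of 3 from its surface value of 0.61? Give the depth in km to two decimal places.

1.60 km

φ/φ₀ = 1/3 ⇒ exp(−c·Z) = 1/3 ⇒ Z = ln(3) / c
Z = 1.0986 / 0.685 = 1.604 km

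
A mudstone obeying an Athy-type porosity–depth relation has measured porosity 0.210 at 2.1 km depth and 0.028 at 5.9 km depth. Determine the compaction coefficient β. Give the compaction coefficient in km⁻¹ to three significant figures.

Athy: n(z) = n₀ e^(−βz) ⇒ n₁/n₂ = e^{β(z₂−z₁)} ⇒ β = ln(n₁/n₂)/(z₂−z₁)
β = ln(0.21/0.028) / (5.9 − 2.1) = ln(7.5) / 3.8 = 2.0149 / 3.8 = 0.5302 km⁻¹

0.530 km⁻¹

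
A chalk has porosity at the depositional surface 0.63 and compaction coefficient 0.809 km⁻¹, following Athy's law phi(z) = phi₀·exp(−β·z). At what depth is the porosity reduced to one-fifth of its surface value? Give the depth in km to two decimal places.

1.99 km

phi/phi₀ = 1/5 ⇒ exp(−β·z) = 1/5 ⇒ z = ln(5) / β
z = 1.6094 / 0.809 = 1.989 km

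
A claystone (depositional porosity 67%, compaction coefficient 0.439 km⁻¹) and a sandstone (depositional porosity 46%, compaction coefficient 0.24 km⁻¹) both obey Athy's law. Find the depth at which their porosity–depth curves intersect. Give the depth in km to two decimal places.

1.89 km

Set n₀ₐ e^(−βₐZ) = n₀ᵦ e^(−βᵦZ) ⇒ ln(n₀ₐ/n₀ᵦ) = (βₐ − βᵦ)·Z
Z = ln(0.67/0.46) / (0.439 − 0.24) = 0.3761 / 0.199 = 1.890 km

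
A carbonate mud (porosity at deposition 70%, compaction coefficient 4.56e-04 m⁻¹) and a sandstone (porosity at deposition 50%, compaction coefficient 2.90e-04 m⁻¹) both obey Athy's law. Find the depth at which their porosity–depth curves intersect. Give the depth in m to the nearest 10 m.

Working in km (1 km = 1000 m; k in km⁻¹ = k in m⁻¹ × 1000):
Set φ₀ₐ e^(−kₐZ) = φ₀ᵦ e^(−kᵦZ) ⇒ ln(φ₀ₐ/φ₀ᵦ) = (kₐ − kᵦ)·Z
Z = ln(0.7/0.5) / (0.456 − 0.29) = 0.3365 / 0.166 = 2.027 km

2030 m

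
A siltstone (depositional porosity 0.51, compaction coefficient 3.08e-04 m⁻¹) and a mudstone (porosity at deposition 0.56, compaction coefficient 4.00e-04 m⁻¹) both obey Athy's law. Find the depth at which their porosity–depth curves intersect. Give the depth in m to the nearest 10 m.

1020 m

Working in km (1 km = 1000 m; c in km⁻¹ = c in m⁻¹ × 1000):
Set φ₀ₐ e^(−cₐz) = φ₀ᵦ e^(−cᵦz) ⇒ ln(φ₀ₐ/φ₀ᵦ) = (cₐ − cᵦ)·z
z = ln(0.51/0.56) / (0.308 − 0.4) = -0.0935 / -0.092 = 1.017 km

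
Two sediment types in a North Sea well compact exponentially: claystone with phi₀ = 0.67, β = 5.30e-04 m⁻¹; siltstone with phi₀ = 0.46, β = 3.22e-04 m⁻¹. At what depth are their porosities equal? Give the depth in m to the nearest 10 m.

Working in km (1 km = 1000 m; β in km⁻¹ = β in m⁻¹ × 1000):
Set phi₀ₐ e^(−βₐZ) = phi₀ᵦ e^(−βᵦZ) ⇒ ln(phi₀ₐ/phi₀ᵦ) = (βₐ − βᵦ)·Z
Z = ln(0.67/0.46) / (0.53 − 0.322) = 0.3761 / 0.208 = 1.808 km

1810 m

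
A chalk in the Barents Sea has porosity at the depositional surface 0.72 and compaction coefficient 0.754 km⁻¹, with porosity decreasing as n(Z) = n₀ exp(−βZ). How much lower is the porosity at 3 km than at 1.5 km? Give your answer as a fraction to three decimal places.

n(1.5) = 0.72·e^(−0.754×1.5) = 0.2324
n(3) = 0.72·e^(−0.754×3) = 0.0750
Δn = 0.2324 − 0.0750 = 0.1574

0.157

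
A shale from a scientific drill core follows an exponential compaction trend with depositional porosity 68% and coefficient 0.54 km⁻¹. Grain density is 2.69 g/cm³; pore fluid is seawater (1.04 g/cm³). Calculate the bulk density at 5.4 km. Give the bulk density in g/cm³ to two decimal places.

2.63 g/cm³

Porosity at depth: n = 0.68·exp(−0.54×5.4) = 0.68×0.0541 = 0.0368
Bulk density: ρ_b = (1−n)ρ_g + n·ρ_f = 0.9632×2.69 + 0.0368×1.04
       = 2.591 + 0.038 = 2.629 g/cm³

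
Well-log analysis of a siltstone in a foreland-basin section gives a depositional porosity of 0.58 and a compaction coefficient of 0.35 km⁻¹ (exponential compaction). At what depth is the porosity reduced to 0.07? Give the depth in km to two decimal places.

Invert Athy's law: Z = ln(φ₀/φ) / β
Z = ln(0.58/0.07) / 0.35 = ln(8.286) / 0.35 = 2.1145 / 0.35 = 6.042 km

6.04 km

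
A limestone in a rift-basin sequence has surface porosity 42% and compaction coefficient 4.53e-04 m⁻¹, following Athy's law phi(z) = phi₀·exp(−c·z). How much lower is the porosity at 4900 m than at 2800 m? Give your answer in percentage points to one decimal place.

Working in km (1 km = 1000 m; c in km⁻¹ = c in m⁻¹ × 1000):
phi(2.8) = 0.42·e^(−0.453×2.8) = 0.1181
phi(4.9) = 0.42·e^(−0.453×4.9) = 0.0456
Δphi = 0.1181 − 0.0456 = 0.0725

7.3 percentage points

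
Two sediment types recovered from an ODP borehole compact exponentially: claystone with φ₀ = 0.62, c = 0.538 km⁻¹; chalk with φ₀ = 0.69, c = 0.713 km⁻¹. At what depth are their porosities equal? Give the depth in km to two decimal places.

Set φ₀ₐ e^(−cₐz) = φ₀ᵦ e^(−cᵦz) ⇒ ln(φ₀ₐ/φ₀ᵦ) = (cₐ − cᵦ)·z
z = ln(0.62/0.69) / (0.538 − 0.713) = -0.1070 / -0.175 = 0.611 km

0.61 km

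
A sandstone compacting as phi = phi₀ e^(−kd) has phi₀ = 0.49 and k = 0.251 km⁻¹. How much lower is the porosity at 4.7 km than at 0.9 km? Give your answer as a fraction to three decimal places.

phi(0.9) = 0.49·e^(−0.251×0.9) = 0.3909
phi(4.7) = 0.49·e^(−0.251×4.7) = 0.1506
Δphi = 0.3909 − 0.1506 = 0.2403

0.240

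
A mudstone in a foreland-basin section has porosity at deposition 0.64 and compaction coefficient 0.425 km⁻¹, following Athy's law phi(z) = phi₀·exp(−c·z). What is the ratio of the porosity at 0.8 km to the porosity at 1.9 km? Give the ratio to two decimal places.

phi(z₁)/phi(z₂) = e^(−c·z₁)/e^(−c·z₂) = e^{c(z₂−z₁)}
= exp(0.425 × 1.1) = exp(0.4675) = 1.5960

1.60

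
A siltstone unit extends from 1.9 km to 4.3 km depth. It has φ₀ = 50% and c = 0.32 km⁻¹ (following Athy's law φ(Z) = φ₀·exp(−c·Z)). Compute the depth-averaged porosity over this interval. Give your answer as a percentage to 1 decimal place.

19.0%

⟨φ⟩ = (1/(Z₂−Z₁)) ∫ φ₀ e^(−cZ) dZ = φ₀·(e^(−c·Z₁) − e^(−c·Z₂)) / (c·(Z₂−Z₁))
e^(−0.32×1.9) = 0.5444; e^(−0.32×4.3) = 0.2526
⟨φ⟩ = 0.5 × (0.5444 − 0.2526) / (0.32 × 2.4) = 0.5 × 0.3800 = 0.1900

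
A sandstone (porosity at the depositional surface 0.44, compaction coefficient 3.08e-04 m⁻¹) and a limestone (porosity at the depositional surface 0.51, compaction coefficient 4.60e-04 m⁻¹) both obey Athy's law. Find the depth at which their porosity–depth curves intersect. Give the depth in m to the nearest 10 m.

970 m

Working in km (1 km = 1000 m; c in km⁻¹ = c in m⁻¹ × 1000):
Set phi₀ₐ e^(−cₐd) = phi₀ᵦ e^(−cᵦd) ⇒ ln(phi₀ₐ/phi₀ᵦ) = (cₐ − cᵦ)·d
d = ln(0.44/0.51) / (0.308 − 0.46) = -0.1476 / -0.152 = 0.971 km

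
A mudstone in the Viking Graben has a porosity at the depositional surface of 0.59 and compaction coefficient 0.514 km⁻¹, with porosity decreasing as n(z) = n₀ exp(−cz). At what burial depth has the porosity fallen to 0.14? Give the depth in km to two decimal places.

2.80 km

Invert Athy's law: z = ln(n₀/n) / c
z = ln(0.59/0.14) / 0.514 = ln(4.214) / 0.514 = 1.4385 / 0.514 = 2.799 km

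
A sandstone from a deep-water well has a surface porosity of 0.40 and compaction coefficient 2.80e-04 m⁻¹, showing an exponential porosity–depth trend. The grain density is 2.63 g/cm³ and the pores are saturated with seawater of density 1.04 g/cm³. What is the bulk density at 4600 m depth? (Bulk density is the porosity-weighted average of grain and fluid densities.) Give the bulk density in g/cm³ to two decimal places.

Working in km (1 km = 1000 m; k in km⁻¹ = k in m⁻¹ × 1000):
Porosity at depth: n = 0.4·exp(−0.28×4.6) = 0.4×0.2758 = 0.1103
Bulk density: ρ_b = (1−n)ρ_g + n·ρ_f = 0.8897×2.63 + 0.1103×1.04
       = 2.340 + 0.115 = 2.455 g/cm³

2.45 g/cm³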